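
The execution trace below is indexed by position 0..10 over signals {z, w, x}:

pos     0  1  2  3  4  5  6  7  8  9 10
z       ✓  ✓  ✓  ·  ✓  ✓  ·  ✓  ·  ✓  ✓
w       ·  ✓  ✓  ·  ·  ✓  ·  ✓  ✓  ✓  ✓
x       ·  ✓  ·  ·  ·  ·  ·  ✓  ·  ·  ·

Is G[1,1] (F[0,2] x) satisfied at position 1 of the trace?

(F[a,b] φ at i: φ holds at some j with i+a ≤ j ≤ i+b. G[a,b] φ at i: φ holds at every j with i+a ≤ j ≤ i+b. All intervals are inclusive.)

No

Check F[0,2] x at every j in [2,2]:
  j=2: fails (none in [2,4])
Fails at j=2 → formula fails.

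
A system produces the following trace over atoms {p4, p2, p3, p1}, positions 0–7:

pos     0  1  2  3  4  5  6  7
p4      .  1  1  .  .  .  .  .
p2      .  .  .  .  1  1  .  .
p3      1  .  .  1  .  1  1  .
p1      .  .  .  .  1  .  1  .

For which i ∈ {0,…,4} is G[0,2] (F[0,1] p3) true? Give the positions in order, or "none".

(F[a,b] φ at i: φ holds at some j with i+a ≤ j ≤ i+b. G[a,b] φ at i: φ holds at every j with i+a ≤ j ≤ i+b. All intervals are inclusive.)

Evaluate at each i in [0,4]:
  i=0: ✗ (fails at j=1)
  i=1: ✗ (fails at j=1)
  i=2: ✓ (all of [2,4])
  i=3: ✓ (all of [3,5])
  i=4: ✓ (all of [4,6])

2, 3, 4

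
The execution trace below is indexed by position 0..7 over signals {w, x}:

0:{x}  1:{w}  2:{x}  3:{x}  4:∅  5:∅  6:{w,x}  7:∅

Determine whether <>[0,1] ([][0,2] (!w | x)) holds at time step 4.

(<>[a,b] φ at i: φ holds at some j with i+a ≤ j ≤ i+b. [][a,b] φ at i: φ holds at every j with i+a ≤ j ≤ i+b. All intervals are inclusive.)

Holds

Check [][0,2] (!w | x) at each j in [4,5]:
  j=4: holds on [4,6]
  j=5: holds on [5,7]
Found at j=4 → formula holds.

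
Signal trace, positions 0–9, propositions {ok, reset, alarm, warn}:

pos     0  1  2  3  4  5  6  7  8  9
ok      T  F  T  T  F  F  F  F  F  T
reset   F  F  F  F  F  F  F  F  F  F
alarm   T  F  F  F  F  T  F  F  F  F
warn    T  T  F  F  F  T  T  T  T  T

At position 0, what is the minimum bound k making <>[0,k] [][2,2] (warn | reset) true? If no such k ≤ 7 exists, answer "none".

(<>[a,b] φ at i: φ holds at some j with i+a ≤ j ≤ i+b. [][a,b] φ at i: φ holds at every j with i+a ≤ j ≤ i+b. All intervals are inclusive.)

Scan j = 0,1,… for [][2,2] (warn | reset):
  j=0: fails
  j=1: fails
  j=2: fails
  j=3: holds
First hit at j=3, so smallest k = 3-0 = 3.

3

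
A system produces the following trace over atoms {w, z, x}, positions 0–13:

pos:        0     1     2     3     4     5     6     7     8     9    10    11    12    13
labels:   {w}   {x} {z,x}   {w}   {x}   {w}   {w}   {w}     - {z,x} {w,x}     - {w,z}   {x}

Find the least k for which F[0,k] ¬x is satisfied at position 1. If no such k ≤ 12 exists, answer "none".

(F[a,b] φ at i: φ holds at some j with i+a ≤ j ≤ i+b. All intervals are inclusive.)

2

Scan j = 1,2,… for ¬x:
  j=1: fails
  j=2: fails
  j=3: holds
First hit at j=3, so smallest k = 3-1 = 2.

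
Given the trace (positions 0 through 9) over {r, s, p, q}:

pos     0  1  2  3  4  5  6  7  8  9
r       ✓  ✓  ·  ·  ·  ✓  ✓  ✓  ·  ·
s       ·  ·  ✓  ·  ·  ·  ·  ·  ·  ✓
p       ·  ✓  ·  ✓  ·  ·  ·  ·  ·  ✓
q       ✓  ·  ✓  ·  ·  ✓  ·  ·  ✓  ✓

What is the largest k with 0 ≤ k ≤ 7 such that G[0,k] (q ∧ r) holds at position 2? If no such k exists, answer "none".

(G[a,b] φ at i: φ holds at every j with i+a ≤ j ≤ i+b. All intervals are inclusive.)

(q ∧ r) must hold from j=2 onward; find where it first fails.
  j=2: fails → no k works.

none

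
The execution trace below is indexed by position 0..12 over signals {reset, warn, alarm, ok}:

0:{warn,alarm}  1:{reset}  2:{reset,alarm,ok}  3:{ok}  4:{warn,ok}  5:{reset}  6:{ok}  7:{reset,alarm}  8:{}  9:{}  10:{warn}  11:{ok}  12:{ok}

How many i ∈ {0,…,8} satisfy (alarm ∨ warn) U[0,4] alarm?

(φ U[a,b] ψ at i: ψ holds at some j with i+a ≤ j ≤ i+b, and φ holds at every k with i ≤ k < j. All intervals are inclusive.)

3

Evaluate at each i in [0,8]:
  i=0: ✓ (rhs at j=0)
  i=1: ✗ (lhs fails at k=1 before rhs at j=2)
  i=2: ✓ (rhs at j=2)
  i=3: ✗ (lhs fails at k=3 before rhs at j=7)
  i=4: ✗ (lhs fails at k=5 before rhs at j=7)
  i=5: ✗ (lhs fails at k=5 before rhs at j=7)
  i=6: ✗ (lhs fails at k=6 before rhs at j=7)
  i=7: ✓ (rhs at j=7)
  i=8: ✗ (no rhs in [8,12])
Positions where it holds: {0, 2, 7} → 3.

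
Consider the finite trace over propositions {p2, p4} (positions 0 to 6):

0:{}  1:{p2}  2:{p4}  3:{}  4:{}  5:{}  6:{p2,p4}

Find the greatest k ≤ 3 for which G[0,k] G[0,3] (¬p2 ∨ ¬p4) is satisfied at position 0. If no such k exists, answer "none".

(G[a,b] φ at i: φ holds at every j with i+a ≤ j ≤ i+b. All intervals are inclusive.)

G[0,3] (¬p2 ∨ ¬p4) must hold from j=0 onward; find where it first fails.
  j=0: holds
  j=1: holds
  j=2: holds
  j=3: fails
Holds on [0,2], so largest k = 2.

2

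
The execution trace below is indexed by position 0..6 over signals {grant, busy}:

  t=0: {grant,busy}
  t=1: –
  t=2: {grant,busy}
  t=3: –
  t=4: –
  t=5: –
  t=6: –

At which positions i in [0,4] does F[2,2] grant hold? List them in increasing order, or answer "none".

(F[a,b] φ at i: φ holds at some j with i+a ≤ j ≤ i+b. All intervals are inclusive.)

Evaluate at each i in [0,4]:
  i=0: ✓ (witness j=2)
  i=1: ✗ (none in [3,3])
  i=2: ✗ (none in [4,4])
  i=3: ✗ (none in [5,5])
  i=4: ✗ (none in [6,6])

0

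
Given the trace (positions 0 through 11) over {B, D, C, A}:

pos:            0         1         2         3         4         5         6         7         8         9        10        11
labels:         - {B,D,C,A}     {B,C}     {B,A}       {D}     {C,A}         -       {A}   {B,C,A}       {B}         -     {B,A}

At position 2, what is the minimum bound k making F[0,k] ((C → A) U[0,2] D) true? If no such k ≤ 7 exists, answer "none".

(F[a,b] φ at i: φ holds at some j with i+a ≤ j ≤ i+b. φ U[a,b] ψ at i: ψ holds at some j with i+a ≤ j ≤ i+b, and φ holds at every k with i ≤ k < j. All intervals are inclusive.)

Scan j = 2,3,… for ((C → A) U[0,2] D):
  j=2: fails
  j=3: holds
First hit at j=3, so smallest k = 3-2 = 1.

1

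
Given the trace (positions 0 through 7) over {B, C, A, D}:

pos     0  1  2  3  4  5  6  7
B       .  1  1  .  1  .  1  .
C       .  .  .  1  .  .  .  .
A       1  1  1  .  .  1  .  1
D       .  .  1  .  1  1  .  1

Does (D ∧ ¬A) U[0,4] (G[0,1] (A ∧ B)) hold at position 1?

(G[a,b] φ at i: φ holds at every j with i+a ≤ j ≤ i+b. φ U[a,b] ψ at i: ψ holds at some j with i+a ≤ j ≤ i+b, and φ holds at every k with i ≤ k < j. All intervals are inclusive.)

Need some j in [1,5] with G[0,1] (A ∧ B), and (D ∧ ¬A) at every k in [1,j-1].
  j=1: G[0,1] (A ∧ B) holds; no prefix to check → satisfied.

True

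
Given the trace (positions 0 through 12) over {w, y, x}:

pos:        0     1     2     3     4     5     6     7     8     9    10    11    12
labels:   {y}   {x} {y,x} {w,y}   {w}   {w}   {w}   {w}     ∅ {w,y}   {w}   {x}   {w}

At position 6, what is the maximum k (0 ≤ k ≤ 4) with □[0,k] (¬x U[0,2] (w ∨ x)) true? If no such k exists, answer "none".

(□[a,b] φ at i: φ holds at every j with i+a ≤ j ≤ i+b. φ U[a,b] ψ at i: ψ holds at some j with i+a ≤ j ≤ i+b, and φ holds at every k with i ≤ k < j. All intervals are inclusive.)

(¬x U[0,2] (w ∨ x)) must hold from j=6 onward; find where it first fails.
  j=6: holds
  j=7: holds
  j=8: holds
  j=9: holds
  j=10: holds
Holds through j=10; largest k = 4.

4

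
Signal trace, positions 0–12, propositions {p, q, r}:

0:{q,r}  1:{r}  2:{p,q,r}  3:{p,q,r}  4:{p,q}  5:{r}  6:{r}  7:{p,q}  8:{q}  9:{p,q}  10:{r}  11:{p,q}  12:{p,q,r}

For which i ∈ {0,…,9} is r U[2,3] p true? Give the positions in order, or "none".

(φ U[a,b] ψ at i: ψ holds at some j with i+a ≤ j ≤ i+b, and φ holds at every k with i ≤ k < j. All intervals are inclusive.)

Evaluate at each i in [0,9]:
  i=0: ✓ (rhs at j=2; lhs holds on [0,1])
  i=1: ✓ (rhs at j=3; lhs holds on [1,2])
  i=2: ✓ (rhs at j=4; lhs holds on [2,3])
  i=3: ✗ (no rhs in [5,6])
  i=4: ✗ (lhs fails at k=4 before rhs at j=7)
  i=5: ✓ (rhs at j=7; lhs holds on [5,6])
  i=6: ✗ (lhs fails at k=7 before rhs at j=9)
  i=7: ✗ (lhs fails at k=7 before rhs at j=9)
  i=8: ✗ (lhs fails at k=8 before rhs at j=11)
  i=9: ✗ (lhs fails at k=9 before rhs at j=11)

0, 1, 2, 5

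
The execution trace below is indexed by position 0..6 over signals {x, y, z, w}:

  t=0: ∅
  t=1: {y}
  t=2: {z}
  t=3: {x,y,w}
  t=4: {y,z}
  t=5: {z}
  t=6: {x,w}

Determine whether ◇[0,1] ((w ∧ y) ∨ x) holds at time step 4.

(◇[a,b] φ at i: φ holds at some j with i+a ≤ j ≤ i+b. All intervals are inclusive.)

No

Check ((w ∧ y) ∨ x) at each j in [4,5]:
  j=4: false
  j=5: false
No position in the window satisfies it → formula fails.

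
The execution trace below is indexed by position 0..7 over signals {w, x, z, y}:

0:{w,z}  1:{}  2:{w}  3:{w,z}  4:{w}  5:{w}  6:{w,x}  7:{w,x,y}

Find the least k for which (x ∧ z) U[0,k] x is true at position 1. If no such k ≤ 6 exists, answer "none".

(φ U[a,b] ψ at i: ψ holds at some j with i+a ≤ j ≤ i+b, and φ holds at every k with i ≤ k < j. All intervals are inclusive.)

Need earliest j ≥ 1 with x, and (x ∧ z) at every k in [1,j-1].
  j=1: rhs fails.
  j=2: rhs fails.
  j=3: rhs fails.
  j=4: rhs fails.
  j=5: rhs fails.
  j=6: rhs holds but lhs fails at k=1.
  j=7: rhs holds but lhs fails at k=1.
No witness within the range → none.

none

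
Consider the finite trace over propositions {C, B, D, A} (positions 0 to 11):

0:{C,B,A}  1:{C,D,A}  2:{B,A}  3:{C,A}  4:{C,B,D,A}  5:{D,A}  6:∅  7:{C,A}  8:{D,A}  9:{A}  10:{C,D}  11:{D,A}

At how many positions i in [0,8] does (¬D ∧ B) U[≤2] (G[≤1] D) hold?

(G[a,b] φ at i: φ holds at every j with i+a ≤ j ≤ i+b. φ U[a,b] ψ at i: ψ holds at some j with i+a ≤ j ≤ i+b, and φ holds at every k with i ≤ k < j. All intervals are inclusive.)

Evaluate at each i in [0,8]:
  i=0: ✗ (no rhs in [0,2])
  i=1: ✗ (no rhs in [1,3])
  i=2: ✗ (lhs fails at k=3 before rhs at j=4)
  i=3: ✗ (lhs fails at k=3 before rhs at j=4)
  i=4: ✓ (rhs at j=4)
  i=5: ✗ (no rhs in [5,7])
  i=6: ✗ (no rhs in [6,8])
  i=7: ✗ (no rhs in [7,9])
  i=8: ✗ (lhs fails at k=8 before rhs at j=10)
Positions where it holds: {4} → 1.

1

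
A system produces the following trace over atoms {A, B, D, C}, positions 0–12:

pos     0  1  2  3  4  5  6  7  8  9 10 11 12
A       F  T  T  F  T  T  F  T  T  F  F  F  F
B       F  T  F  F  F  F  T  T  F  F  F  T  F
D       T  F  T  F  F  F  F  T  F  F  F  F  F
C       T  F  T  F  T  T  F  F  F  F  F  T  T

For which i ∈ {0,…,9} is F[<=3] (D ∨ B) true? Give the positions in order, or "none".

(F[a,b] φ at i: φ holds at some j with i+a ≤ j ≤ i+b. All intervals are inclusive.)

Evaluate at each i in [0,9]:
  i=0: ✓ (witness j=0)
  i=1: ✓ (witness j=1)
  i=2: ✓ (witness j=2)
  i=3: ✓ (witness j=6)
  i=4: ✓ (witness j=6)
  i=5: ✓ (witness j=6)
  i=6: ✓ (witness j=6)
  i=7: ✓ (witness j=7)
  i=8: ✓ (witness j=11)
  i=9: ✓ (witness j=11)

0, 1, 2, 3, 4, 5, 6, 7, 8, 9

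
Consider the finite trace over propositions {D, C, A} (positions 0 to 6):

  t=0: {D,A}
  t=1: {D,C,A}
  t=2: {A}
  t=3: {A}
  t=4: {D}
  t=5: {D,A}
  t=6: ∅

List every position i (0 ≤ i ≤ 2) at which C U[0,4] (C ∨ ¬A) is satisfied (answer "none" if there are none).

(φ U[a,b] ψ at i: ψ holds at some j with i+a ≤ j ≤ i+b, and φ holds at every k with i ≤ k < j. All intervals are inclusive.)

1

Evaluate at each i in [0,2]:
  i=0: ✗ (lhs fails at k=0 before rhs at j=1)
  i=1: ✓ (rhs at j=1)
  i=2: ✗ (lhs fails at k=2 before rhs at j=4)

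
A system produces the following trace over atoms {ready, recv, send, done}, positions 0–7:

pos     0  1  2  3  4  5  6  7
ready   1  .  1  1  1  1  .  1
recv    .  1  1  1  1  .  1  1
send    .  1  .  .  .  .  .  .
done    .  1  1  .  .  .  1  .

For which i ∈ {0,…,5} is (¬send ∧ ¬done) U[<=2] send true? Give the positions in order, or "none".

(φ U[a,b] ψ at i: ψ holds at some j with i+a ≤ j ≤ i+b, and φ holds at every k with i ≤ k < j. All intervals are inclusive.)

Evaluate at each i in [0,5]:
  i=0: ✓ (rhs at j=1; lhs holds on [0,0])
  i=1: ✓ (rhs at j=1)
  i=2: ✗ (no rhs in [2,4])
  i=3: ✗ (no rhs in [3,5])
  i=4: ✗ (no rhs in [4,6])
  i=5: ✗ (no rhs in [5,7])

0, 1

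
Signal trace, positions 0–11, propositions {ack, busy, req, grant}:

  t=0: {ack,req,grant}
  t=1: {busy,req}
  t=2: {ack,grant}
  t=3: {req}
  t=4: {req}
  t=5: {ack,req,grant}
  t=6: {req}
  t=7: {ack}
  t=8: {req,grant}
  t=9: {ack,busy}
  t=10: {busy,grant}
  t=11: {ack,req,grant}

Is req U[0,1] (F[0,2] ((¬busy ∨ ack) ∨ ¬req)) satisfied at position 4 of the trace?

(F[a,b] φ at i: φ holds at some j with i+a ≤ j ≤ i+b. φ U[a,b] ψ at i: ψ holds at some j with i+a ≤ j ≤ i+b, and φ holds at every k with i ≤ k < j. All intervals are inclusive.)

Yes

Need some j in [4,5] with F[0,2] ((¬busy ∨ ack) ∨ ¬req), and req at every k in [4,j-1].
  j=4: F[0,2] ((¬busy ∨ ack) ∨ ¬req) holds; no prefix to check → satisfied.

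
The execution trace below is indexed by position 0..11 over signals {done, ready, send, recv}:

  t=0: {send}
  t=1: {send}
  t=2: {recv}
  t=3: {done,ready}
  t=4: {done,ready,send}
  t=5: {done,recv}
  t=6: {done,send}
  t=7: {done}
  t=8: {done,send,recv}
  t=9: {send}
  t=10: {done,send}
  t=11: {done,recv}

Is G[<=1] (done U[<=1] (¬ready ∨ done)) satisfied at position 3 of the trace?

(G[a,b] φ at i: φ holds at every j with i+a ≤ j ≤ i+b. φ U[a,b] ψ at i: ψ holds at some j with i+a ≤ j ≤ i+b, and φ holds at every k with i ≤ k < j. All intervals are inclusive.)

Check (done U[<=1] (¬ready ∨ done)) at every j in [3,4]:
  j=3: holds
  j=4: holds
All positions satisfy it → formula holds.

Yes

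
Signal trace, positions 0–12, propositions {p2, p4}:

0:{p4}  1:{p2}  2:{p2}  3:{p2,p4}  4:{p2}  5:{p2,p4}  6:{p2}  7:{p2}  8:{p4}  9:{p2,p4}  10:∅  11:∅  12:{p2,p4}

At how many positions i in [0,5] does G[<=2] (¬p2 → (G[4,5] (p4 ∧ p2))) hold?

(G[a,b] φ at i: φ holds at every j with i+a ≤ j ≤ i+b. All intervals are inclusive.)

5

Evaluate at each i in [0,5]:
  i=0: ✗ (fails at j=0)
  i=1: ✓ (all of [1,3])
  i=2: ✓ (all of [2,4])
  i=3: ✓ (all of [3,5])
  i=4: ✓ (all of [4,6])
  i=5: ✓ (all of [5,7])
Positions where it holds: {1, 2, 3, 4, 5} → 5.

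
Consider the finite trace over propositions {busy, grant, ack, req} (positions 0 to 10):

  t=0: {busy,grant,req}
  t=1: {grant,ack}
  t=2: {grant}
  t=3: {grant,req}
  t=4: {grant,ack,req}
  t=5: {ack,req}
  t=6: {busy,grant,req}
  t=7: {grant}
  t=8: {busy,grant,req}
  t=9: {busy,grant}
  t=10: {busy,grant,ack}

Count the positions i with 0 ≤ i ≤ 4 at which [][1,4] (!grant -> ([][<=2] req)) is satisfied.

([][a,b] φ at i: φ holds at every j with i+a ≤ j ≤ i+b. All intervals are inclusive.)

1

Evaluate at each i in [0,4]:
  i=0: ✓ (all of [1,4])
  i=1: ✗ (fails at j=5)
  i=2: ✗ (fails at j=5)
  i=3: ✗ (fails at j=5)
  i=4: ✗ (fails at j=5)
Positions where it holds: {0} → 1.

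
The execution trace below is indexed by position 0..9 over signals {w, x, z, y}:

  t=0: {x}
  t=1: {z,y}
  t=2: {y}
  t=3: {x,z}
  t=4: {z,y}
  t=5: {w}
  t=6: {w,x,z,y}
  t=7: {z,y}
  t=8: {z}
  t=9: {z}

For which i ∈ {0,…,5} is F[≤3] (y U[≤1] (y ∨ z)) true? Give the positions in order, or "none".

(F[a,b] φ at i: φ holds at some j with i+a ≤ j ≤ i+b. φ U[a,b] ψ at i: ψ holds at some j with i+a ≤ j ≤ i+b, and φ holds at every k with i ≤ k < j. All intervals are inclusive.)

Evaluate at each i in [0,5]:
  i=0: ✓ (witness j=1)
  i=1: ✓ (witness j=1)
  i=2: ✓ (witness j=2)
  i=3: ✓ (witness j=3)
  i=4: ✓ (witness j=4)
  i=5: ✓ (witness j=6)

0, 1, 2, 3, 4, 5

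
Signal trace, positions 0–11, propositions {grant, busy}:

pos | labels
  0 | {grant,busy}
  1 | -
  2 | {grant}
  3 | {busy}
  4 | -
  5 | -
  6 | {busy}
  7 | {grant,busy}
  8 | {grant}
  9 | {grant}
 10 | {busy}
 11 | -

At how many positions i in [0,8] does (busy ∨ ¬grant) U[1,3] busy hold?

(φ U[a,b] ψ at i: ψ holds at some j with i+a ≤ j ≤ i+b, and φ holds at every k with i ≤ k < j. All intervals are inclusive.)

Evaluate at each i in [0,8]:
  i=0: ✗ (lhs fails at k=2 before rhs at j=3)
  i=1: ✗ (lhs fails at k=2 before rhs at j=3)
  i=2: ✗ (lhs fails at k=2 before rhs at j=3)
  i=3: ✓ (rhs at j=6; lhs holds on [3,5])
  i=4: ✓ (rhs at j=6; lhs holds on [4,5])
  i=5: ✓ (rhs at j=6; lhs holds on [5,5])
  i=6: ✓ (rhs at j=7; lhs holds on [6,6])
  i=7: ✗ (lhs fails at k=8 before rhs at j=10)
  i=8: ✗ (lhs fails at k=8 before rhs at j=10)
Positions where it holds: {3, 4, 5, 6} → 4.

4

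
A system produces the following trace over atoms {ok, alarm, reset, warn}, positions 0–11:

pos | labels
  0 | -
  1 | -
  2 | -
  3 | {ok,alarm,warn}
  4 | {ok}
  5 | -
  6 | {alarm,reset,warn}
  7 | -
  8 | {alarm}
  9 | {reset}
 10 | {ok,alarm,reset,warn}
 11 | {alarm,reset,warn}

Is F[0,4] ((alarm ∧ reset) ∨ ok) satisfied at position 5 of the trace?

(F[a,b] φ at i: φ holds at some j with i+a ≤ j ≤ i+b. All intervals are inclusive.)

Check ((alarm ∧ reset) ∨ ok) at each j in [5,9]:
  j=5: false
  j=6: true
  j=7: false
  j=8: false
  j=9: false
Found at j=6 → formula holds.

True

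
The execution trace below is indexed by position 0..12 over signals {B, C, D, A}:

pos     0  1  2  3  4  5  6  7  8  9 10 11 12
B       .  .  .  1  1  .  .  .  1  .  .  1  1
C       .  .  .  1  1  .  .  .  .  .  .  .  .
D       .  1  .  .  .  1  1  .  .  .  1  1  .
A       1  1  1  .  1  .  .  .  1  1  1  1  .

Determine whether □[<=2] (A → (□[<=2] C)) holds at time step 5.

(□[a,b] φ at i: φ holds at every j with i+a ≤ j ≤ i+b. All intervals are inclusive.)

Check (A → (□[<=2] C)) at every j in [5,7]:
  j=5: antecedent false → ✓
  j=6: antecedent false → ✓
  j=7: antecedent false → ✓
All positions satisfy it → formula holds.

Yes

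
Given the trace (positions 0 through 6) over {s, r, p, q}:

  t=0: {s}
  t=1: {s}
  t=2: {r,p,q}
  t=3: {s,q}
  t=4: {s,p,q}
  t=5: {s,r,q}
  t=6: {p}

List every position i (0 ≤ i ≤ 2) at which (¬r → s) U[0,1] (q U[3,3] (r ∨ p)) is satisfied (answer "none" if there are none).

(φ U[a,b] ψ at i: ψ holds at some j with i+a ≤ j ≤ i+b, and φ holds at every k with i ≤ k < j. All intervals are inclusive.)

1, 2

Evaluate at each i in [0,2]:
  i=0: ✗ (no rhs in [0,1])
  i=1: ✓ (rhs at j=2; lhs holds on [1,1])
  i=2: ✓ (rhs at j=2)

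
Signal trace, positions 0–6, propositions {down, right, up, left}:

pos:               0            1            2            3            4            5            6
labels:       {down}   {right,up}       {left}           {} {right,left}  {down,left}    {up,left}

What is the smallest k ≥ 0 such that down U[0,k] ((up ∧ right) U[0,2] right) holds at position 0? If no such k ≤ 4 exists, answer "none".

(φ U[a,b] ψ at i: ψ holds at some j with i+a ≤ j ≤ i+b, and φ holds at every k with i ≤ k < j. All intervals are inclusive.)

1

Need earliest j ≥ 0 with ((up ∧ right) U[0,2] right), and down at every k in [0,j-1].
  j=0: rhs fails.
  j=1: rhs holds; lhs holds on [0,0]. k = 1.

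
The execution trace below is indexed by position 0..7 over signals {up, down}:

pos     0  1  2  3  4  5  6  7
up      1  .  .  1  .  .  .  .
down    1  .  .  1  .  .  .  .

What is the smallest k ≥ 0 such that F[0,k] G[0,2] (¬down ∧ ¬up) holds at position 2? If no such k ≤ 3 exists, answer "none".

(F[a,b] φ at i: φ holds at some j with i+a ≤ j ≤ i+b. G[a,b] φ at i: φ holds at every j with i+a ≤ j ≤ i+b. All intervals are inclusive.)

Scan j = 2,3,… for G[0,2] (¬down ∧ ¬up):
  j=2: fails
  j=3: fails
  j=4: holds
First hit at j=4, so smallest k = 4-2 = 2.

2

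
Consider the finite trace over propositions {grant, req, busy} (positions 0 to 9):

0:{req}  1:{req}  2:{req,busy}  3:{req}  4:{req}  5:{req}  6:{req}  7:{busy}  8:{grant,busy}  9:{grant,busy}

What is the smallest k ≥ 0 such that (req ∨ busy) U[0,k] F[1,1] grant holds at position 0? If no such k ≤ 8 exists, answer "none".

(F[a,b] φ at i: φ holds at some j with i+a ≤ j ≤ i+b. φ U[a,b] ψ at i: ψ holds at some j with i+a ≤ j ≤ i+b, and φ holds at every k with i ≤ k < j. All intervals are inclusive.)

Need earliest j ≥ 0 with F[1,1] grant, and (req ∨ busy) at every k in [0,j-1].
  j=0: rhs fails.
  j=1: rhs fails.
  j=2: rhs fails.
  j=3: rhs fails.
  j=4: rhs fails.
  j=5: rhs fails.
  j=6: rhs fails.
  j=7: rhs holds; lhs holds on [0,6]. k = 7.

7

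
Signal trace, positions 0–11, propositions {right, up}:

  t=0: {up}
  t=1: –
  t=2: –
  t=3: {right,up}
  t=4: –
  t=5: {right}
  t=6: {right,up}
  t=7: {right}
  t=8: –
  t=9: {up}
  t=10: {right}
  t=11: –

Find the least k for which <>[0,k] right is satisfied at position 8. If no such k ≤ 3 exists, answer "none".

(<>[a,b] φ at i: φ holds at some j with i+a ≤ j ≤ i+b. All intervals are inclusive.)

2

Scan j = 8,9,… for right:
  j=8: fails
  j=9: fails
  j=10: holds
First hit at j=10, so smallest k = 10-8 = 2.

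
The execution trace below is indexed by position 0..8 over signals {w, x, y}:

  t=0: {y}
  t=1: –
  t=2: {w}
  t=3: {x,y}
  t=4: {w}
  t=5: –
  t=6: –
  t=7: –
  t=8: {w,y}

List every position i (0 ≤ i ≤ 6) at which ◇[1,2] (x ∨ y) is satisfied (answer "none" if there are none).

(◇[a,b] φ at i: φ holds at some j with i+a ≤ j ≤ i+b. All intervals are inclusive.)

1, 2, 6

Evaluate at each i in [0,6]:
  i=0: ✗ (none in [1,2])
  i=1: ✓ (witness j=3)
  i=2: ✓ (witness j=3)
  i=3: ✗ (none in [4,5])
  i=4: ✗ (none in [5,6])
  i=5: ✗ (none in [6,7])
  i=6: ✓ (witness j=8)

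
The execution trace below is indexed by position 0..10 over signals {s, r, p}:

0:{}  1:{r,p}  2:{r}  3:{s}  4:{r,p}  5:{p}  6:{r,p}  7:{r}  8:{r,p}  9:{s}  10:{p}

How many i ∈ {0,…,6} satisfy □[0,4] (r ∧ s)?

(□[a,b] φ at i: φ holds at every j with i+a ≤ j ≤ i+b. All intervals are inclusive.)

Evaluate at each i in [0,6]:
  i=0: ✗ (fails at j=0)
  i=1: ✗ (fails at j=1)
  i=2: ✗ (fails at j=2)
  i=3: ✗ (fails at j=3)
  i=4: ✗ (fails at j=4)
  i=5: ✗ (fails at j=5)
  i=6: ✗ (fails at j=6)
Positions where it holds: {} → 0.

0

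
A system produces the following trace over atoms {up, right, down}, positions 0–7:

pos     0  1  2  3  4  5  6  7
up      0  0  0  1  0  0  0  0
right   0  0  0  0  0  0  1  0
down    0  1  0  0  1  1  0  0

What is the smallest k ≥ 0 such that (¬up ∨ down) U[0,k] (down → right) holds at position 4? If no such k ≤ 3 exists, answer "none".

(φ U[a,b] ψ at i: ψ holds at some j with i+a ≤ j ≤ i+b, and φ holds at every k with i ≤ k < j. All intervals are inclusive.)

2

Need earliest j ≥ 4 with (down → right), and (¬up ∨ down) at every k in [4,j-1].
  j=4: rhs fails.
  j=5: rhs fails.
  j=6: rhs holds; lhs holds on [4,5]. k = 2.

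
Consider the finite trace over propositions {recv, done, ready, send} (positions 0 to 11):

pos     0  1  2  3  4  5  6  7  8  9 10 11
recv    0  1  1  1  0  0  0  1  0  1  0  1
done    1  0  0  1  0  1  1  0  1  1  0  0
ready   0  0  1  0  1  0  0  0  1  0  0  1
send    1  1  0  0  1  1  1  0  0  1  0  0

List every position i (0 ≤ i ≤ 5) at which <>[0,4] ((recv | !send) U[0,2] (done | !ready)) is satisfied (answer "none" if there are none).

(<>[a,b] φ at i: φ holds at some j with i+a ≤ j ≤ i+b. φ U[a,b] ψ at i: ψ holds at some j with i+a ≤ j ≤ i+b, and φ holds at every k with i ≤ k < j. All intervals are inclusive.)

Evaluate at each i in [0,5]:
  i=0: ✓ (witness j=0)
  i=1: ✓ (witness j=1)
  i=2: ✓ (witness j=2)
  i=3: ✓ (witness j=3)
  i=4: ✓ (witness j=5)
  i=5: ✓ (witness j=5)

0, 1, 2, 3, 4, 5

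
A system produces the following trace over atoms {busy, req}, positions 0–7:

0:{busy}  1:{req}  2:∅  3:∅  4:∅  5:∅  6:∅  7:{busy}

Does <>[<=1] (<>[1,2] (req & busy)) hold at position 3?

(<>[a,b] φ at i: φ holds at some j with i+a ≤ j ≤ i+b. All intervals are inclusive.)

Check <>[1,2] (req & busy) at each j in [3,4]:
  j=3: fails (none in [4,5])
  j=4: fails (none in [5,6])
No position in the window satisfies it → formula fails.

No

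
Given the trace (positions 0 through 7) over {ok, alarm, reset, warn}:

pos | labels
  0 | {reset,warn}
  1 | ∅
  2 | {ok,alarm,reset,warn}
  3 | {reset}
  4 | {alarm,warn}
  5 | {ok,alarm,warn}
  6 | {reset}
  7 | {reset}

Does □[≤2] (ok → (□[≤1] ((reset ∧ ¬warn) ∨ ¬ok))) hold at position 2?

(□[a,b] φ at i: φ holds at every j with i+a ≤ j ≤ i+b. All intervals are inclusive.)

No

Check (ok → (□[≤1] ((reset ∧ ¬warn) ∨ ¬ok))) at every j in [2,4]:
  j=2: antecedent true; consequent fails at 2 → ✗
  j=3: antecedent false → ✓
  j=4: antecedent false → ✓
Fails at j=2 → formula fails.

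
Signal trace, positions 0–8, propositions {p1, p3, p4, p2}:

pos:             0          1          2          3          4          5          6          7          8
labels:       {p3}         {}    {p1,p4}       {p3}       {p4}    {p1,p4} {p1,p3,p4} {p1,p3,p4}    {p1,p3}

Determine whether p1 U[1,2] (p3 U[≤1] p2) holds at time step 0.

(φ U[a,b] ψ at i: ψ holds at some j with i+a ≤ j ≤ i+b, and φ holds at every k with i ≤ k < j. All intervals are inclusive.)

Need some j in [1,2] with (p3 U[≤1] p2), and p1 at every k in [0,j-1].
  j=1: (p3 U[≤1] p2) — fails.
  j=2: (p3 U[≤1] p2) — fails.
No j in the window works → until fails.

False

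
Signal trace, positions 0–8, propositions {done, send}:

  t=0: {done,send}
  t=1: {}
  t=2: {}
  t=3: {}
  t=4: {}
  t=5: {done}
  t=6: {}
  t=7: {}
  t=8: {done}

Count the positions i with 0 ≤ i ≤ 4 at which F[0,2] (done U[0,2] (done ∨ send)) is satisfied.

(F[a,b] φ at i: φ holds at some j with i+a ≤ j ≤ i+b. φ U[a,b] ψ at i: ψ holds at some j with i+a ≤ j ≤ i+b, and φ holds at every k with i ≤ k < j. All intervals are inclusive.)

3

Evaluate at each i in [0,4]:
  i=0: ✓ (witness j=0)
  i=1: ✗ (none in [1,3])
  i=2: ✗ (none in [2,4])
  i=3: ✓ (witness j=5)
  i=4: ✓ (witness j=5)
Positions where it holds: {0, 3, 4} → 3.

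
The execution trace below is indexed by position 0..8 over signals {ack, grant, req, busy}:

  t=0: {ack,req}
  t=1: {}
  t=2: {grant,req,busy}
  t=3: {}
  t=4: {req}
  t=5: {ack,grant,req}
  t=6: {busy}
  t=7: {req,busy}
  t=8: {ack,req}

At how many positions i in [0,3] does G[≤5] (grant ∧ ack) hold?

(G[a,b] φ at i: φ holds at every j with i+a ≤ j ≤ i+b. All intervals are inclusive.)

Evaluate at each i in [0,3]:
  i=0: ✗ (fails at j=0)
  i=1: ✗ (fails at j=1)
  i=2: ✗ (fails at j=2)
  i=3: ✗ (fails at j=3)
Positions where it holds: {} → 0.

0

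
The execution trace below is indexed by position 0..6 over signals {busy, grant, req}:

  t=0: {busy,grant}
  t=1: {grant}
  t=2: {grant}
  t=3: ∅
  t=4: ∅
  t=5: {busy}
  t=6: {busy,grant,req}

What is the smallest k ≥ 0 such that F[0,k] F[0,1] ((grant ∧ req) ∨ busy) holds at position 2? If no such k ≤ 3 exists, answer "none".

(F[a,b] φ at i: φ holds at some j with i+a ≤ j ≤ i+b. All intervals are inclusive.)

2

Scan j = 2,3,… for F[0,1] ((grant ∧ req) ∨ busy):
  j=2: fails
  j=3: fails
  j=4: holds
First hit at j=4, so smallest k = 4-2 = 2.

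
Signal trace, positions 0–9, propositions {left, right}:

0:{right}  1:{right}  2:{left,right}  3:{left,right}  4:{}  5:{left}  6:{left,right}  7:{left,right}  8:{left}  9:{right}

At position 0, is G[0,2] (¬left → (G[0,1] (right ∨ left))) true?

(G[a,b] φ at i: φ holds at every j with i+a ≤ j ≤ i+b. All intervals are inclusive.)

Check (¬left → (G[0,1] (right ∨ left))) at every j in [0,2]:
  j=0: antecedent true; consequent holds on [0,1] → ✓
  j=1: antecedent true; consequent holds on [1,2] → ✓
  j=2: antecedent false → ✓
All positions satisfy it → formula holds.

Yes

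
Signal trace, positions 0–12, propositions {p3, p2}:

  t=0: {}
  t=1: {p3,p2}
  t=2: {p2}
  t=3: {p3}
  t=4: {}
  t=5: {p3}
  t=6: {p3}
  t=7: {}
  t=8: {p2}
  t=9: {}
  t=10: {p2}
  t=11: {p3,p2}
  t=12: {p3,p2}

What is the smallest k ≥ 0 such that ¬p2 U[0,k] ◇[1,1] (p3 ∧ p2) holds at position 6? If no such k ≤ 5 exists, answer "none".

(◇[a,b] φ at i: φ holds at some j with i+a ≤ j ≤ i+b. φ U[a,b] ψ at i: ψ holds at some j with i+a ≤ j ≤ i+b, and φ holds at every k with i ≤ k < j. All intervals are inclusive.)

Need earliest j ≥ 6 with ◇[1,1] (p3 ∧ p2), and ¬p2 at every k in [6,j-1].
  j=6: rhs fails.
  j=7: rhs fails.
  j=8: rhs fails.
  j=9: rhs fails.
  j=10: rhs holds but lhs fails at k=8.
  j=11: rhs holds but lhs fails at k=8.
No witness within the range → none.

none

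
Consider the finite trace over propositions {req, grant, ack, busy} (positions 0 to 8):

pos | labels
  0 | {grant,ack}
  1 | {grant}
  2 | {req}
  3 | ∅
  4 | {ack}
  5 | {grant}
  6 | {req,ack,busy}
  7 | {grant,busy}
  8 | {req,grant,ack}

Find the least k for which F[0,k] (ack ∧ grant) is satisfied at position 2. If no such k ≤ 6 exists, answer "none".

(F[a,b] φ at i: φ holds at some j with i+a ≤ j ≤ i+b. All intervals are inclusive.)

Scan j = 2,3,… for (ack ∧ grant):
  j=2: fails
  j=3: fails
  j=4: fails
  j=5: fails
  j=6: fails
  j=7: fails
  j=8: holds
First hit at j=8, so smallest k = 8-2 = 6.

6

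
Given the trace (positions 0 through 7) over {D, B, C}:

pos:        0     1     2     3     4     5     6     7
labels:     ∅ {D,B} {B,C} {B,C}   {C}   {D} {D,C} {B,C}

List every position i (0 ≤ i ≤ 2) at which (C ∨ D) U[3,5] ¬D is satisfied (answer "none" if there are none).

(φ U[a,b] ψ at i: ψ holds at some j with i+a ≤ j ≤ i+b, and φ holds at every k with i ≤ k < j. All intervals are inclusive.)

1, 2

Evaluate at each i in [0,2]:
  i=0: ✗ (lhs fails at k=0 before rhs at j=3)
  i=1: ✓ (rhs at j=4; lhs holds on [1,3])
  i=2: ✓ (rhs at j=7; lhs holds on [2,6])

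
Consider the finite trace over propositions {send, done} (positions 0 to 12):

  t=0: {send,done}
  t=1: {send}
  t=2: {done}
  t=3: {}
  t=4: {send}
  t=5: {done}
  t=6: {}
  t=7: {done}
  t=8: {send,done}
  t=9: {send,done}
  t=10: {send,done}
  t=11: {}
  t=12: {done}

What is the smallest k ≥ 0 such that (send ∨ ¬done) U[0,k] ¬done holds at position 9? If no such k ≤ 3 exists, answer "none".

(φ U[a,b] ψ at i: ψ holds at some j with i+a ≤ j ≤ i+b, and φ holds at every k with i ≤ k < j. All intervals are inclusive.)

Need earliest j ≥ 9 with ¬done, and (send ∨ ¬done) at every k in [9,j-1].
  j=9: rhs fails.
  j=10: rhs fails.
  j=11: rhs holds; lhs holds on [9,10]. k = 2.

2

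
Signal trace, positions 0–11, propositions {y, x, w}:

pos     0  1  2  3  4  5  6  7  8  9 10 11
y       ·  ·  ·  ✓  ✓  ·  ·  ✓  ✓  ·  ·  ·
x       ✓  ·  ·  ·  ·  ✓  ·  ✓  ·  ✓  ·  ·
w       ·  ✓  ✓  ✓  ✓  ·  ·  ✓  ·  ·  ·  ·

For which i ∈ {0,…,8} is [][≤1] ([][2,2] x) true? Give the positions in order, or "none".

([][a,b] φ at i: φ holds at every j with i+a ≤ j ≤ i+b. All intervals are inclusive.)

Evaluate at each i in [0,8]:
  i=0: ✗ (fails at j=0)
  i=1: ✗ (fails at j=1)
  i=2: ✗ (fails at j=2)
  i=3: ✗ (fails at j=4)
  i=4: ✗ (fails at j=4)
  i=5: ✗ (fails at j=6)
  i=6: ✗ (fails at j=6)
  i=7: ✗ (fails at j=8)
  i=8: ✗ (fails at j=8)

none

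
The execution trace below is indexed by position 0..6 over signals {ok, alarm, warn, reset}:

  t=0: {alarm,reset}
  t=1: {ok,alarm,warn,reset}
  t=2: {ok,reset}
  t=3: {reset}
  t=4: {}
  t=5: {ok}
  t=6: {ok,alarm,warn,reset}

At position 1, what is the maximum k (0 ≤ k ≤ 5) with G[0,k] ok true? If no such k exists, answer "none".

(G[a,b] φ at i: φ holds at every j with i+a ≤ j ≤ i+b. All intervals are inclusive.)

ok must hold from j=1 onward; find where it first fails.
  j=1: holds
  j=2: holds
  j=3: fails
Holds on [1,2], so largest k = 1.

1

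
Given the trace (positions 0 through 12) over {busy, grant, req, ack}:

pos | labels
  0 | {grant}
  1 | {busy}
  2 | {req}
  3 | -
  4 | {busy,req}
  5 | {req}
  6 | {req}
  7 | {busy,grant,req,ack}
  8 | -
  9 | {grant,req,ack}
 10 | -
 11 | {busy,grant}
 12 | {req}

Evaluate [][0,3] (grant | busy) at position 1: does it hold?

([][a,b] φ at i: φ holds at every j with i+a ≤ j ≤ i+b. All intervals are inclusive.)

Check (grant | busy) at every j in [1,4]:
  j=1: true
  j=2: false
  j=3: false
  j=4: true
Fails at j=2 → formula fails.

Does not hold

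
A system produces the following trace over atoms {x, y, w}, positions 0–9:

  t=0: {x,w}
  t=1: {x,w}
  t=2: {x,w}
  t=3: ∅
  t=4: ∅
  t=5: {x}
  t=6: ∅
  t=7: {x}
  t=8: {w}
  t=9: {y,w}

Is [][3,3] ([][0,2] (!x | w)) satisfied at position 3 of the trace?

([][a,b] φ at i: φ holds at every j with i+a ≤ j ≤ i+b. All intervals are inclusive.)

No

Check [][0,2] (!x | w) at every j in [6,6]:
  j=6: fails at 7
Fails at j=6 → formula fails.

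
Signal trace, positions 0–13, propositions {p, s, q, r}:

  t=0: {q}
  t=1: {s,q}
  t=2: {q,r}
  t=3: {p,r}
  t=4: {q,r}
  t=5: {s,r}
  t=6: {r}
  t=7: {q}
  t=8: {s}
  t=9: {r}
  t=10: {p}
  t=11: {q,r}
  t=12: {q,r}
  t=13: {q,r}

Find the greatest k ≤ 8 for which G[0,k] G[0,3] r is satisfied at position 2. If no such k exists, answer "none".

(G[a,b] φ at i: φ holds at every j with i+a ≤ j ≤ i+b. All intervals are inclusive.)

1

G[0,3] r must hold from j=2 onward; find where it first fails.
  j=2: holds
  j=3: holds
  j=4: fails
Holds on [2,3], so largest k = 1.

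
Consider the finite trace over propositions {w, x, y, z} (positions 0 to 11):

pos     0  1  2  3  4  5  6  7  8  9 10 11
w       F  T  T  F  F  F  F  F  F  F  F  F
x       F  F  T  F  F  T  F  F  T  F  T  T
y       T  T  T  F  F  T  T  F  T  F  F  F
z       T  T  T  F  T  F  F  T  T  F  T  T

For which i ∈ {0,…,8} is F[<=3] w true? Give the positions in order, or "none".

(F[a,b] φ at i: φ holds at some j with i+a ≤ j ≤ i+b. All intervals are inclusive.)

0, 1, 2

Evaluate at each i in [0,8]:
  i=0: ✓ (witness j=1)
  i=1: ✓ (witness j=1)
  i=2: ✓ (witness j=2)
  i=3: ✗ (none in [3,6])
  i=4: ✗ (none in [4,7])
  i=5: ✗ (none in [5,8])
  i=6: ✗ (none in [6,9])
  i=7: ✗ (none in [7,10])
  i=8: ✗ (none in [8,11])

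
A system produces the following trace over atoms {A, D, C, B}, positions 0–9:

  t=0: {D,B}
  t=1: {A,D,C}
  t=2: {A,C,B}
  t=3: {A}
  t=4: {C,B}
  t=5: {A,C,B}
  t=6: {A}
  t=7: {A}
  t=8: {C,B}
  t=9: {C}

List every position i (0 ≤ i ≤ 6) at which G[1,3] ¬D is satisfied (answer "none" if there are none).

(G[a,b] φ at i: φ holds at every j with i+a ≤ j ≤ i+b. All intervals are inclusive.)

1, 2, 3, 4, 5, 6

Evaluate at each i in [0,6]:
  i=0: ✗ (fails at j=1)
  i=1: ✓ (all of [2,4])
  i=2: ✓ (all of [3,5])
  i=3: ✓ (all of [4,6])
  i=4: ✓ (all of [5,7])
  i=5: ✓ (all of [6,8])
  i=6: ✓ (all of [7,9])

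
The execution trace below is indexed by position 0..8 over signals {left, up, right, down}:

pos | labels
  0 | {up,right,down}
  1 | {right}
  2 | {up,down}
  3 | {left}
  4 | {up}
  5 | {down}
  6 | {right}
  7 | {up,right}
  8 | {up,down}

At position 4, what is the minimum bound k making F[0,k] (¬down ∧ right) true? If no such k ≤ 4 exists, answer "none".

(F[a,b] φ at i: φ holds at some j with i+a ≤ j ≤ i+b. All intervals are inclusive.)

2

Scan j = 4,5,… for (¬down ∧ right):
  j=4: fails
  j=5: fails
  j=6: holds
First hit at j=6, so smallest k = 6-4 = 2.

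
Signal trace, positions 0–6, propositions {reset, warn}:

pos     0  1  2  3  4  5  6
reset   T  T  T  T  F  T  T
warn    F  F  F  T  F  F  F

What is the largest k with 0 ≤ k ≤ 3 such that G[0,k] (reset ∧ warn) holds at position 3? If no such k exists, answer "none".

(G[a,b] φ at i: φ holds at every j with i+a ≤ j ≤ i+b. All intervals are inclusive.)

0

(reset ∧ warn) must hold from j=3 onward; find where it first fails.
  j=3: holds
  j=4: fails
Holds on [3,3], so largest k = 0.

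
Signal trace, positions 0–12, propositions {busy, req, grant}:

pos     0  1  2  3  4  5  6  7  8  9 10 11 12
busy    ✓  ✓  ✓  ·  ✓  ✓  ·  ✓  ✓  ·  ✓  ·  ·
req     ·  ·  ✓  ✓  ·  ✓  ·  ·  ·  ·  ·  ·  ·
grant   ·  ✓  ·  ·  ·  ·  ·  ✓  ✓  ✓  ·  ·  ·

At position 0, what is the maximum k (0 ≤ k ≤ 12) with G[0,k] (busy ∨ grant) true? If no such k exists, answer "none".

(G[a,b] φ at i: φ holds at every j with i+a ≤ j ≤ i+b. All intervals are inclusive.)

(busy ∨ grant) must hold from j=0 onward; find where it first fails.
  j=0: holds
  j=1: holds
  j=2: holds
  j=3: fails
Holds on [0,2], so largest k = 2.

2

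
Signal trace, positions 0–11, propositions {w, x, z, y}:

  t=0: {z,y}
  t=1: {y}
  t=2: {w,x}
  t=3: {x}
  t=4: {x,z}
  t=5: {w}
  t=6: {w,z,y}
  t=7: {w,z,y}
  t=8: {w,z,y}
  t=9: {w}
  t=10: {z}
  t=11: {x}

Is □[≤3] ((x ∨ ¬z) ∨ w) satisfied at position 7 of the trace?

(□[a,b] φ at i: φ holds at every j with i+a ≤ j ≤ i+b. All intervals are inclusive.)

Check ((x ∨ ¬z) ∨ w) at every j in [7,10]:
  j=7: true
  j=8: true
  j=9: true
  j=10: false
Fails at j=10 → formula fails.

No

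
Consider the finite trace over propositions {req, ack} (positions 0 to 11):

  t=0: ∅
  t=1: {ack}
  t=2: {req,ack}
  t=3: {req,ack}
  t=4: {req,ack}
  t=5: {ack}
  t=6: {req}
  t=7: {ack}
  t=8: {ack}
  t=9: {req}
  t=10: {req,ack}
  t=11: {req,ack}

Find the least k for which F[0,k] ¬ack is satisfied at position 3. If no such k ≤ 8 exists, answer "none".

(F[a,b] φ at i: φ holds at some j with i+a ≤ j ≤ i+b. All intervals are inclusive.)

Scan j = 3,4,… for ¬ack:
  j=3: fails
  j=4: fails
  j=5: fails
  j=6: holds
First hit at j=6, so smallest k = 6-3 = 3.

3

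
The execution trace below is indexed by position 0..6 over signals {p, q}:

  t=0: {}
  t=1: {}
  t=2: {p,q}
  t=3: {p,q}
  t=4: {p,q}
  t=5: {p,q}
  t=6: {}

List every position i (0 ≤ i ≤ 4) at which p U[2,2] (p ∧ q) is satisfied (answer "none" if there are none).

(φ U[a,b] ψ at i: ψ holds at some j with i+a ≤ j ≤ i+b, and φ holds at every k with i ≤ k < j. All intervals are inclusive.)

2, 3

Evaluate at each i in [0,4]:
  i=0: ✗ (lhs fails at k=0 before rhs at j=2)
  i=1: ✗ (lhs fails at k=1 before rhs at j=3)
  i=2: ✓ (rhs at j=4; lhs holds on [2,3])
  i=3: ✓ (rhs at j=5; lhs holds on [3,4])
  i=4: ✗ (no rhs in [6,6])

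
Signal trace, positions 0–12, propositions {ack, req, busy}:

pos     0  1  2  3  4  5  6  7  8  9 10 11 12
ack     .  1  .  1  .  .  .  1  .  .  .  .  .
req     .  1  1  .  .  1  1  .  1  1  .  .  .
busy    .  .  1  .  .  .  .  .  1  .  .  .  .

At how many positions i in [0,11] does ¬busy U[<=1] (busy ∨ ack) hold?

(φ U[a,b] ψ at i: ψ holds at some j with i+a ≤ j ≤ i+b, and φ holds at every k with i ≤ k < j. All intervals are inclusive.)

Evaluate at each i in [0,11]:
  i=0: ✓ (rhs at j=1; lhs holds on [0,0])
  i=1: ✓ (rhs at j=1)
  i=2: ✓ (rhs at j=2)
  i=3: ✓ (rhs at j=3)
  i=4: ✗ (no rhs in [4,5])
  i=5: ✗ (no rhs in [5,6])
  i=6: ✓ (rhs at j=7; lhs holds on [6,6])
  i=7: ✓ (rhs at j=7)
  i=8: ✓ (rhs at j=8)
  i=9: ✗ (no rhs in [9,10])
  i=10: ✗ (no rhs in [10,11])
  i=11: ✗ (no rhs in [11,12])
Positions where it holds: {0, 1, 2, 3, 6, 7, 8} → 7.

7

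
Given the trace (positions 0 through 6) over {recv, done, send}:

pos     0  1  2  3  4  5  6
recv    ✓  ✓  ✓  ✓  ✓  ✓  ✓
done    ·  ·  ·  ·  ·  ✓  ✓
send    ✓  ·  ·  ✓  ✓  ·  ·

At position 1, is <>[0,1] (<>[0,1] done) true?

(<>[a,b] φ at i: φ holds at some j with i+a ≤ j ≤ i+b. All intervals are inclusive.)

Check <>[0,1] done at each j in [1,2]:
  j=1: fails (none in [1,2])
  j=2: fails (none in [2,3])
No position in the window satisfies it → formula fails.

No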